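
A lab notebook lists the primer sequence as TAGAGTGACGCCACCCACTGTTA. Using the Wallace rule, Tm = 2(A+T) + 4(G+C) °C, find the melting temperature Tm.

70°C

Scanning the sequence gives T=5, C=7, G=5, A=6.
A+T = 11, G+C = 12
Tm = 2×11 + 4×12 = 70°C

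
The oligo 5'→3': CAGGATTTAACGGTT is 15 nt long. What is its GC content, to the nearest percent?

40%

Scanning the sequence gives C=2, T=5, A=4, G=4.
G+C = 4 + 2 = 6 out of 15 bases
%GC = 6/15 × 100 = 40% ≈ 40%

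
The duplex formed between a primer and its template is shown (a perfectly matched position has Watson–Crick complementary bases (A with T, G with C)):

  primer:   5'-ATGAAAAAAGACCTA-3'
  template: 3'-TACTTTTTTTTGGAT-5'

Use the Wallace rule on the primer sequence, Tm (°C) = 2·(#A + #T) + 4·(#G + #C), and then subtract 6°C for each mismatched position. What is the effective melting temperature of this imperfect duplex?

Primer base counts: A=9, T=2, G=2, C=2 → A+T=11, G+C=4
Perfect-match Tm = 2(11) + 4(4) = 22 + 16 = 38°C
Mismatches (positions where the bases are not complementary): 1 (at position 10)
Effective Tm = 38 − 1×6 = 38 − 6 = 32°C

32°C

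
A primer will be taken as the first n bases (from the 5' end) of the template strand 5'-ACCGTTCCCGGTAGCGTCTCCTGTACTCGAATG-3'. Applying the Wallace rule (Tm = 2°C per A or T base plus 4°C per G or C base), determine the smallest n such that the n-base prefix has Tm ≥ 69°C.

n = 21

First 20 bases: ACCGTTCCCGGTAGCGTCTC → Tm = 66°C (< 69°C)
First 21 bases: ACCGTTCCCGGTAGCGTCTCC → Tm = 70°C (≥ 69°C)
Each additional base adds 2°C (A/T) or 4°C (G/C), so Tm is non-decreasing in n; n = 21 is the first length to reach 69°C.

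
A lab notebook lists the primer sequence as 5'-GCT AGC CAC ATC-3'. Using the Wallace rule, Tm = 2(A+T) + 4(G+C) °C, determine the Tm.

38°C

Scanning the sequence gives G=2, C=5, T=2, A=3.
AT pairs contribute 5, GC pairs contribute 7.
Tm = 2(5) + 4(7) = 10 + 28 = 38°C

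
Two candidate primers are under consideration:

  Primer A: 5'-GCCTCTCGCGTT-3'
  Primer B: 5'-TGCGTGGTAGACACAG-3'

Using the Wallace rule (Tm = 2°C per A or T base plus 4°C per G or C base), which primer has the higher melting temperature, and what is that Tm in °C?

Primer B, 50°C

Primer A: A+T=4, G+C=8 → Tm = 2(4)+4(8) = 40°C
Primer B: A+T=7, G+C=9 → Tm = 2(7)+4(9) = 50°C
40°C vs 50°C → primer B is higher.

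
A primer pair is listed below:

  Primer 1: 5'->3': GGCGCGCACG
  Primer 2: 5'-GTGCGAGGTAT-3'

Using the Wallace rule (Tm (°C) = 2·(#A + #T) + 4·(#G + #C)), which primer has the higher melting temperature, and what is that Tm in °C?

Primer 1, 38°C

Primer 1: A+T=1, G+C=9 → Tm = 2(1)+4(9) = 38°C
Primer 2: A+T=5, G+C=6 → Tm = 2(5)+4(6) = 34°C
38°C vs 34°C → primer 1 is higher.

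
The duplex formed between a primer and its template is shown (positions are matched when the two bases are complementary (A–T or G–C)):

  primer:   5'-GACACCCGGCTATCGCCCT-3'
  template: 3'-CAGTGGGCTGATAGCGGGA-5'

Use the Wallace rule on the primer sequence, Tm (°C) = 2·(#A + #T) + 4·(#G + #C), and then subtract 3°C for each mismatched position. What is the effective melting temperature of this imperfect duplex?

58°C

Primer base counts: A=3, T=3, G=4, C=9 → A+T=6, G+C=13
Perfect-match Tm = 2(6) + 4(13) = 12 + 52 = 64°C
Mismatches (positions where the bases are not complementary): 2 (at positions 2, 9)
Effective Tm = 64 − 2×3 = 64 − 6 = 58°C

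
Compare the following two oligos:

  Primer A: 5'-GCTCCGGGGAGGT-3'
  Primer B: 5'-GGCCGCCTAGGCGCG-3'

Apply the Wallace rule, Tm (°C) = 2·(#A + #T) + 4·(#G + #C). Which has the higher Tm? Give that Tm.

Primer A: A+T=3, G+C=10 → Tm = 2(3)+4(10) = 46°C
Primer B: A+T=2, G+C=13 → Tm = 2(2)+4(13) = 56°C
46°C vs 56°C → primer B is higher.

Primer B, 56°C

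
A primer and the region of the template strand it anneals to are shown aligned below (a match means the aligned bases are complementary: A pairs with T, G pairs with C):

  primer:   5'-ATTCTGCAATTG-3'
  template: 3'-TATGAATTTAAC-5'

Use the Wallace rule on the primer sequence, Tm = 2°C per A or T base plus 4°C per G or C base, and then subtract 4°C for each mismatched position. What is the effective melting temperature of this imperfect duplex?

20°C

Primer base counts: A=3, T=5, G=2, C=2 → A+T=8, G+C=4
Perfect-match Tm = 2(8) + 4(4) = 16 + 16 = 32°C
Mismatches (positions where the bases are not complementary): 3 (at positions 3, 6, 7)
Effective Tm = 32 − 3×4 = 32 − 12 = 20°C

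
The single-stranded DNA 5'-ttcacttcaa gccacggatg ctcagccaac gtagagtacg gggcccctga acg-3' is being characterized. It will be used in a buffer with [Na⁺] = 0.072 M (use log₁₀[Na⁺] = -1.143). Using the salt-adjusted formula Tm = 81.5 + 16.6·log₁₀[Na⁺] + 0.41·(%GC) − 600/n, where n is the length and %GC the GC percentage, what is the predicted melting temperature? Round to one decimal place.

75.2°C

Length n = 53. Scanning the sequence gives C=17, T=9, A=13, G=14.
G+C = 31, so %GC = 31/53 × 100 = 58.491%
Salt term: 16.6 × (-1.143) = -18.974
GC term: 0.41 × 58.491 = 23.981; length term: −600/53 = −11.321
Tm = 81.5 + (-18.974) + 23.981 − 11.321 = 75.186 → 75.2°C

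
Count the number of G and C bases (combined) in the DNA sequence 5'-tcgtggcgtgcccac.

11

C=6, G=5, T=3, A=1
Total G or C: 5 + 6 = 11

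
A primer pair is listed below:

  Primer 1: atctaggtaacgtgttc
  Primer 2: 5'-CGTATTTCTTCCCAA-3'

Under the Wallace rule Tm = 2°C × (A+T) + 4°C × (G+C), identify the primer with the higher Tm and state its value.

Primer 1: A+T=10, G+C=7 → Tm = 2(10)+4(7) = 48°C
Primer 2: A+T=9, G+C=6 → Tm = 2(9)+4(6) = 42°C
48°C vs 42°C → primer 1 is higher.

Primer 1, 48°C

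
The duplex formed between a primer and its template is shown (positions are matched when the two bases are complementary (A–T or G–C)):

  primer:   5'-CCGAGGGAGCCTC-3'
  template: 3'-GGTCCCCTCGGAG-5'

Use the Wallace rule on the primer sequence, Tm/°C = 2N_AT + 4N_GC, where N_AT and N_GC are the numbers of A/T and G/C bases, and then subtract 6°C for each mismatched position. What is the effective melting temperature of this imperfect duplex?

34°C

Primer base counts: A=2, T=1, G=5, C=5 → A+T=3, G+C=10
Perfect-match Tm = 2(3) + 4(10) = 6 + 40 = 46°C
Mismatches (positions where the bases are not complementary): 2 (at positions 3, 4)
Effective Tm = 46 − 2×6 = 46 − 12 = 34°C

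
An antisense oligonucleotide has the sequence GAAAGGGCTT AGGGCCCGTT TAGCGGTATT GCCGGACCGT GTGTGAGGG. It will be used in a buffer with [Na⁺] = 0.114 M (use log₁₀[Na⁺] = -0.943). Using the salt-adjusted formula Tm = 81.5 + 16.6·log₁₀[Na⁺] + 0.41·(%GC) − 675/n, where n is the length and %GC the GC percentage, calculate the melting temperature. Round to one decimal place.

Length n = 49. Counting bases: C=9, T=11, G=21, A=8
G+C = 30, so %GC = 30/49 × 100 = 61.224%
Salt term: 16.6 × (-0.943) = -15.654
GC term: 0.41 × 61.224 = 25.102; length term: −675/49 = −13.776
Tm = 81.5 + (-15.654) + 25.102 − 13.776 = 77.172 → 77.2°C

77.2°C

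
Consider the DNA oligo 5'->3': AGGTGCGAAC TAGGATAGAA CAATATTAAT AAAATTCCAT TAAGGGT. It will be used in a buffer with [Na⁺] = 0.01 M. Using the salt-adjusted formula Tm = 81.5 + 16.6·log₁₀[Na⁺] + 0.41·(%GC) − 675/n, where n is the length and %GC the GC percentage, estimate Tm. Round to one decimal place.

Length n = 47. A=20, G=10, T=12, C=5
G+C = 15, so %GC = 15/47 × 100 = 31.915%
Salt term: 16.6 × (-2) = -33.2
GC term: 0.41 × 31.915 = 13.085; length term: −675/47 = −14.362
Tm = 81.5 + (-33.2) + 13.085 − 14.362 = 47.023 → 47.0°C

47.0°C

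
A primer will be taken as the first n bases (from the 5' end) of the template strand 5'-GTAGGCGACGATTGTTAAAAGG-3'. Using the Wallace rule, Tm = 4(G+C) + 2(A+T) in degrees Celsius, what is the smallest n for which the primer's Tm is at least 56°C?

n = 20

First 19 bases: GTAGGCGACGATTGTTAAA → Tm = 54°C (< 56°C)
First 20 bases: GTAGGCGACGATTGTTAAAA → Tm = 56°C (≥ 56°C)
Each additional base adds 2°C (A/T) or 4°C (G/C), so Tm is non-decreasing in n; n = 20 is the first length to reach 56°C.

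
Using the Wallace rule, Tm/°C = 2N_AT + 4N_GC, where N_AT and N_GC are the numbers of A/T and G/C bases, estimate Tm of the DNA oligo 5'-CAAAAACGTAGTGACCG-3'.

50°C

Counting bases: T=2, C=4, G=4, A=7
AT pairs contribute 9, GC pairs contribute 8.
Tm = 4·8 + 2·9 = 32 + 18 = 50°C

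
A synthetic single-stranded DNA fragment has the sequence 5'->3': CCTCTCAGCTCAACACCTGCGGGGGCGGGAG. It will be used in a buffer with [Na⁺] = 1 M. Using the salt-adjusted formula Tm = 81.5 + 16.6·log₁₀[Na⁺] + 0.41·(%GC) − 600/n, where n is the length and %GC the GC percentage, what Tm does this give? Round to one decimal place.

Length n = 31. Base counts: C=11, G=11, T=4, A=5
G+C = 22, so %GC = 22/31 × 100 = 70.968%
Salt term: 16.6 × (0) = 0
GC term: 0.41 × 70.968 = 29.097; length term: −600/31 = −19.355
Tm = 81.5 + (0) + 29.097 − 19.355 = 91.242 → 91.2°C

91.2°C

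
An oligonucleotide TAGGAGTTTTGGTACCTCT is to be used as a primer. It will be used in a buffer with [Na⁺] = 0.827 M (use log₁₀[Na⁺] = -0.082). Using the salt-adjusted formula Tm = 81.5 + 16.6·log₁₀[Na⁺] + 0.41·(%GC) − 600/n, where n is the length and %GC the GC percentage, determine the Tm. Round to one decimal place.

Length n = 19. Scanning the sequence gives C=3, A=3, T=8, G=5.
G+C = 8, so %GC = 8/19 × 100 = 42.105%
Salt term: 16.6 × (-0.082) = -1.361
GC term: 0.41 × 42.105 = 17.263; length term: −600/19 = −31.579
Tm = 81.5 + (-1.361) + 17.263 − 31.579 = 65.823 → 65.8°C

65.8°C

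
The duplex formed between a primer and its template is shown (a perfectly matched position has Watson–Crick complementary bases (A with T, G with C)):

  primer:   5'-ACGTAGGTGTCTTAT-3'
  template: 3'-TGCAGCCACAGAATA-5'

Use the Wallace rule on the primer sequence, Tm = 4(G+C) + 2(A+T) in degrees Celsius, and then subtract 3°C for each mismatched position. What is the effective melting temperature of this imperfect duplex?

Primer base counts: A=3, T=6, G=4, C=2 → A+T=9, G+C=6
Perfect-match Tm = 2(9) + 4(6) = 18 + 24 = 42°C
Mismatches (positions where the bases are not complementary): 1 (at position 5)
Effective Tm = 42 − 1×3 = 42 − 3 = 39°C

39°C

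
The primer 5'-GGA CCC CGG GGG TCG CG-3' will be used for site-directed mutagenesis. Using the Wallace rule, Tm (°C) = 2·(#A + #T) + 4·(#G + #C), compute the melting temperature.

64°C

Base counts: A=1, C=6, G=9, T=1
A+T = 2, G+C = 15
Tm = 4·15 + 2·2 = 60 + 4 = 64°C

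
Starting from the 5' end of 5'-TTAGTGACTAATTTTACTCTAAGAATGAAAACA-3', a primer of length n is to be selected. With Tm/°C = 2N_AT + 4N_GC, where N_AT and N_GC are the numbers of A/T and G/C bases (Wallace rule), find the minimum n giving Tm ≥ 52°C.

First 20 bases: TTAGTGACTAATTTTACTCT → Tm = 50°C (< 52°C)
First 21 bases: TTAGTGACTAATTTTACTCTA → Tm = 52°C (≥ 52°C)
Since every base adds ≥2°C, Tm only increases with n, so the threshold is first crossed at n = 21.

n = 21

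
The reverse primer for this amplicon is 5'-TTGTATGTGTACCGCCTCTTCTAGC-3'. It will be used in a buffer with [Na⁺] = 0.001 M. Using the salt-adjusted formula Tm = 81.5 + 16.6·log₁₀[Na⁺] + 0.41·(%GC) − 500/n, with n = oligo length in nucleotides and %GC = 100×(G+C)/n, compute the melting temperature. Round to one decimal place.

31.4°C

Length n = 25. Base counts: G=5, T=10, A=3, C=7
G+C = 12, so %GC = 12/25 × 100 = 48%
Salt term: 16.6 × (-3) = -49.8
GC term: 0.41 × 48 = 19.68; length term: −500/25 = −20
Tm = 81.5 + (-49.8) + 19.68 − 20 = 31.38 → 31.4°C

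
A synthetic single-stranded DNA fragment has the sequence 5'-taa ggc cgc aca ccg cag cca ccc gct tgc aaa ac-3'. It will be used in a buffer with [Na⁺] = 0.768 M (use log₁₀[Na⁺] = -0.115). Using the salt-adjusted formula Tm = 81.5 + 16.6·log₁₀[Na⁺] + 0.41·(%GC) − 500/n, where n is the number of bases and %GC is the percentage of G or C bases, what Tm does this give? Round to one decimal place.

91.1°C

Length n = 35. Scanning the sequence gives C=15, G=7, A=10, T=3.
G+C = 22, so %GC = 22/35 × 100 = 62.857%
Salt term: 16.6 × (-0.115) = -1.909
GC term: 0.41 × 62.857 = 25.771; length term: −500/35 = −14.286
Tm = 81.5 + (-1.909) + 25.771 − 14.286 = 91.076 → 91.1°C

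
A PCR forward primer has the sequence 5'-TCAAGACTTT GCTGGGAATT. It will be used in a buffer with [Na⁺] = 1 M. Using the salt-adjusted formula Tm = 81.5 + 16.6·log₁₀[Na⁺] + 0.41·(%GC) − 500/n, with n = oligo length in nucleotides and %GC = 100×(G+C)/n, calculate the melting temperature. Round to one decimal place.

72.9°C

Length n = 20. C=3, G=5, A=5, T=7
G+C = 8, so %GC = 8/20 × 100 = 40%
Salt term: 16.6 × (0) = 0
GC term: 0.41 × 40 = 16.4; length term: −500/20 = −25
Tm = 81.5 + (0) + 16.4 − 25 = 72.9 → 72.9°C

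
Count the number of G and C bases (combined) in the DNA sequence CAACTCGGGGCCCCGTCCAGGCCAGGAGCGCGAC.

26

Base counts: G=12, C=14, T=2, A=6
Total G or C: 12 + 14 = 26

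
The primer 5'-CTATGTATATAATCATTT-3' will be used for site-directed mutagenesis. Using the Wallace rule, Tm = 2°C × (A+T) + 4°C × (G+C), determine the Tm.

Counting bases: C=2, G=1, A=6, T=9
A+T = 15, G+C = 3
Tm = 4·3 + 2·15 = 12 + 30 = 42°C

42°C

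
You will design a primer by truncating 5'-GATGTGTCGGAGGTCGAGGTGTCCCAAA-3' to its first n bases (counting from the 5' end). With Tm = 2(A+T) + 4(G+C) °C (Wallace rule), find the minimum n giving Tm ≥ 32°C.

First 9 bases: GATGTGTCG → Tm = 28°C (< 32°C)
First 10 bases: GATGTGTCGG → Tm = 32°C (≥ 32°C)
Each additional base adds 2°C (A/T) or 4°C (G/C), so Tm is non-decreasing in n; n = 10 is the first length to reach 32°C.

n = 10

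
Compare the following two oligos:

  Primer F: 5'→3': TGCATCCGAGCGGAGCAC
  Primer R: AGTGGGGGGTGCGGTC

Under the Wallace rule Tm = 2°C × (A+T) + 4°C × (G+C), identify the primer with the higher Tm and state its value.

Primer F, 60°C

Primer F: A+T=6, G+C=12 → Tm = 2(6)+4(12) = 60°C
Primer R: A+T=4, G+C=12 → Tm = 2(4)+4(12) = 56°C
60°C vs 56°C → primer F is higher.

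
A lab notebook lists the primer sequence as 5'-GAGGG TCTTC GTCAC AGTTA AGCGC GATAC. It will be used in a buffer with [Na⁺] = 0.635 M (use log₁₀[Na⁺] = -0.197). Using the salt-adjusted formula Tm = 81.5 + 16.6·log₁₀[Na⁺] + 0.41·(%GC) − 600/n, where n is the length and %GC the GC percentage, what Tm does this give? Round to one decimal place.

80.1°C

Length n = 30. Counting bases: A=7, G=9, C=7, T=7
G+C = 16, so %GC = 16/30 × 100 = 53.333%
Salt term: 16.6 × (-0.197) = -3.27
GC term: 0.41 × 53.333 = 21.867; length term: −600/30 = −20
Tm = 81.5 + (-3.27) + 21.867 − 20 = 80.097 → 80.1°C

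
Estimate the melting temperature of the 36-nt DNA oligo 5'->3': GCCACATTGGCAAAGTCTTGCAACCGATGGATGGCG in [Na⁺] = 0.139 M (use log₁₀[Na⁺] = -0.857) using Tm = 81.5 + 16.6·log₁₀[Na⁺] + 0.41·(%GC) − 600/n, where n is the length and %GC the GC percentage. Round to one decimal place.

73.4°C

Length n = 36. A=9, T=7, C=9, G=11
G+C = 20, so %GC = 20/36 × 100 = 55.556%
Salt term: 16.6 × (-0.857) = -14.226
GC term: 0.41 × 55.556 = 22.778; length term: −600/36 = −16.667
Tm = 81.5 + (-14.226) + 22.778 − 16.667 = 73.385 → 73.4°C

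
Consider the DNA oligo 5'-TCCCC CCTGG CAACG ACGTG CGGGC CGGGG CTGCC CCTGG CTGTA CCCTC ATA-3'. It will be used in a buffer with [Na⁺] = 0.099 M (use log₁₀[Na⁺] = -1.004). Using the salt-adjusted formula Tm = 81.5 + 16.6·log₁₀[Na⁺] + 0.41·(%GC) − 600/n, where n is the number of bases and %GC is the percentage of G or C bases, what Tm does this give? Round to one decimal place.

Length n = 53. C=22, G=16, A=6, T=9
G+C = 38, so %GC = 38/53 × 100 = 71.698%
Salt term: 16.6 × (-1.004) = -16.666
GC term: 0.41 × 71.698 = 29.396; length term: −600/53 = −11.321
Tm = 81.5 + (-16.666) + 29.396 − 11.321 = 82.909 → 82.9°C

82.9°C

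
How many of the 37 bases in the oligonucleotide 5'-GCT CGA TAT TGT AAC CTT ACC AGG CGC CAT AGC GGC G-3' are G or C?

Counting bases: G=10, T=8, C=11, A=8
Total G or C: 10 + 11 = 21

21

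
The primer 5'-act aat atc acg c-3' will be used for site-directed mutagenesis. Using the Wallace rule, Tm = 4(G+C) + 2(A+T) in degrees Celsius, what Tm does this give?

36°C

Base counts: C=4, A=5, G=1, T=3
So N_AT = 8 and N_GC = 5.
Tm = 2×8 + 4×5 = 36°C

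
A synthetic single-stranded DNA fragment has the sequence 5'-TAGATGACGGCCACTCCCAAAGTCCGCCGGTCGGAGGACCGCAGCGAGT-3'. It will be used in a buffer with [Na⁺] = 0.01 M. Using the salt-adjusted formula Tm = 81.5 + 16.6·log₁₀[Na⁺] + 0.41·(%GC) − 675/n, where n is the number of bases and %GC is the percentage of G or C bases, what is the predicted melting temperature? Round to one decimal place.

Length n = 49. Counting bases: G=16, A=11, T=6, C=16
G+C = 32, so %GC = 32/49 × 100 = 65.306%
Salt term: 16.6 × (-2) = -33.2
GC term: 0.41 × 65.306 = 26.775; length term: −675/49 = −13.776
Tm = 81.5 + (-33.2) + 26.775 − 13.776 = 61.299 → 61.3°C

61.3°C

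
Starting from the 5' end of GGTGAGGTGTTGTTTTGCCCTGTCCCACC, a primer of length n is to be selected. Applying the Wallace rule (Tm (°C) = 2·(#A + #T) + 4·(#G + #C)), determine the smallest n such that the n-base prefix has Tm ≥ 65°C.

First 21 bases: GGTGAGGTGTTGTTTTGCCCT → Tm = 64°C (< 65°C)
First 22 bases: GGTGAGGTGTTGTTTTGCCCTG → Tm = 68°C (≥ 65°C)
Each additional base adds 2°C (A/T) or 4°C (G/C), so Tm is non-decreasing in n; n = 22 is the first length to reach 65°C.

n = 22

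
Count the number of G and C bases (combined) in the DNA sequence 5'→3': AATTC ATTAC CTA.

3

Scanning the sequence gives T=5, G=0, C=3, A=5.
Total G or C: 0 + 3 = 3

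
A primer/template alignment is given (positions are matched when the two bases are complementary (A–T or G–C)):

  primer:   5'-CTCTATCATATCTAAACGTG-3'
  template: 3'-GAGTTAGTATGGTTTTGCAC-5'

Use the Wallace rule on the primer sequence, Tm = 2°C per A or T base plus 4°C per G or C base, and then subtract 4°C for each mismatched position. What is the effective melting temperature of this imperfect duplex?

42°C

Primer base counts: A=6, T=7, G=2, C=5 → A+T=13, G+C=7
Perfect-match Tm = 2(13) + 4(7) = 26 + 28 = 54°C
Mismatches (positions where the bases are not complementary): 3 (at positions 4, 11, 13)
Effective Tm = 54 − 3×4 = 54 − 12 = 42°C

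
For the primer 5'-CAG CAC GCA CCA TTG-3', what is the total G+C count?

Counting bases: C=6, A=4, T=2, G=3
G+C = 3 + 6 = 9

9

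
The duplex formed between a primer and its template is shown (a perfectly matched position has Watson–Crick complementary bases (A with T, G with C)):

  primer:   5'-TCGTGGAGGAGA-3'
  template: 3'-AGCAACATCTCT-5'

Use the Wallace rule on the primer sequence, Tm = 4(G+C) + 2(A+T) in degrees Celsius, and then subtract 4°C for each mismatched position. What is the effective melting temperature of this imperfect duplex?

Primer base counts: A=3, T=2, G=6, C=1 → A+T=5, G+C=7
Perfect-match Tm = 2(5) + 4(7) = 10 + 28 = 38°C
Mismatches (positions where the bases are not complementary): 3 (at positions 5, 7, 8)
Effective Tm = 38 − 3×4 = 38 − 12 = 26°C

26°C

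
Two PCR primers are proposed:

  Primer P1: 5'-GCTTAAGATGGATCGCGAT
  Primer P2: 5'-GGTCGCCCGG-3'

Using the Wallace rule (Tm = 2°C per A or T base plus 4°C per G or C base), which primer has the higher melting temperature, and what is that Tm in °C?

Primer P1: A+T=10, G+C=9 → Tm = 2(10)+4(9) = 56°C
Primer P2: A+T=1, G+C=9 → Tm = 2(1)+4(9) = 38°C
56°C vs 38°C → primer P1 is higher.

Primer P1, 56°C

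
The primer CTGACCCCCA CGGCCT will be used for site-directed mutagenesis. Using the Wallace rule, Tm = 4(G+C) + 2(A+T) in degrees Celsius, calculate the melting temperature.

56°C

Counting bases: T=2, C=9, G=3, A=2
A+T = 4, G+C = 12
Tm = 4·12 + 2·4 = 48 + 8 = 56°C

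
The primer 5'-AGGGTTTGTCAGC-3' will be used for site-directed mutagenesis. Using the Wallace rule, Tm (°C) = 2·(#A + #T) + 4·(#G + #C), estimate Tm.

40°C

T=4, G=5, C=2, A=2
So N_AT = 6 and N_GC = 7.
Tm = 4·7 + 2·6 = 28 + 12 = 40°C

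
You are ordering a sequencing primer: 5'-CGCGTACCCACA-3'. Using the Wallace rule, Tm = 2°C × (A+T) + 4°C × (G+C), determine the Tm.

Base counts: G=2, T=1, C=6, A=3
AT pairs contribute 4, GC pairs contribute 8.
Tm = 2×4 + 4×8 = 40°C

40°C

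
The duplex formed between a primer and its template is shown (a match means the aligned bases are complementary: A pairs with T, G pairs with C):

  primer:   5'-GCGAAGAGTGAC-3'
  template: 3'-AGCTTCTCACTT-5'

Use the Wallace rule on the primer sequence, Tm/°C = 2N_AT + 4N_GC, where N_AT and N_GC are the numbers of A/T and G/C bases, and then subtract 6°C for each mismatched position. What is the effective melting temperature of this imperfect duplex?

26°C

Primer base counts: A=4, T=1, G=5, C=2 → A+T=5, G+C=7
Perfect-match Tm = 2(5) + 4(7) = 10 + 28 = 38°C
Mismatches (positions where the bases are not complementary): 2 (at positions 1, 12)
Effective Tm = 38 − 2×6 = 38 − 12 = 26°C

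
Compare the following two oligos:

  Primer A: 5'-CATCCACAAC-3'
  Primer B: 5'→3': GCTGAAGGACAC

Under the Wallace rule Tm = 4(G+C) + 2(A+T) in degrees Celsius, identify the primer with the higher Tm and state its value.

Primer A: A+T=5, G+C=5 → Tm = 2(5)+4(5) = 30°C
Primer B: A+T=5, G+C=7 → Tm = 2(5)+4(7) = 38°C
30°C vs 38°C → primer B is higher.

Primer B, 38°C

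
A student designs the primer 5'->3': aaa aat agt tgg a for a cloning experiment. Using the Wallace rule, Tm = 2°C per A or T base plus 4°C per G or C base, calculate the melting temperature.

32°C

Scanning the sequence gives A=7, T=3, G=3, C=0.
A+T = 10, G+C = 3
Tm = 4·3 + 2·10 = 12 + 20 = 32°C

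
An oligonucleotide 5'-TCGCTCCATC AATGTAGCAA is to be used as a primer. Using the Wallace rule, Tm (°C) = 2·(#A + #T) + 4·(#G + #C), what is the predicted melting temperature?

Scanning the sequence gives T=5, A=6, G=3, C=6.
AT pairs contribute 11, GC pairs contribute 9.
Tm = 2(11) + 4(9) = 22 + 36 = 58°C

58°C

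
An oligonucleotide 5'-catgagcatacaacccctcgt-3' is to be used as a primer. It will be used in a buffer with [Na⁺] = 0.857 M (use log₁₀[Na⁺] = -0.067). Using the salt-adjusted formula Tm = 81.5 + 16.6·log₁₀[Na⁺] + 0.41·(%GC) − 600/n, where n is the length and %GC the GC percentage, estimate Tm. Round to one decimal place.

73.3°C

Length n = 21. Base counts: G=3, C=8, T=4, A=6
G+C = 11, so %GC = 11/21 × 100 = 52.381%
Salt term: 16.6 × (-0.067) = -1.112
GC term: 0.41 × 52.381 = 21.476; length term: −600/21 = −28.571
Tm = 81.5 + (-1.112) + 21.476 − 28.571 = 73.293 → 73.3°C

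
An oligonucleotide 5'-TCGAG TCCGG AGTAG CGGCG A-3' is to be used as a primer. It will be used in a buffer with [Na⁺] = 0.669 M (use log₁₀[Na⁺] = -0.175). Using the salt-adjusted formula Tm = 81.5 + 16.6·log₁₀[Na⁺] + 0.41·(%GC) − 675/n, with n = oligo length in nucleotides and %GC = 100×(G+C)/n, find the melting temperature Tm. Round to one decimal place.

73.8°C

Length n = 21. Scanning the sequence gives T=3, G=9, A=4, C=5.
G+C = 14, so %GC = 14/21 × 100 = 66.667%
Salt term: 16.6 × (-0.175) = -2.905
GC term: 0.41 × 66.667 = 27.333; length term: −675/21 = −32.143
Tm = 81.5 + (-2.905) + 27.333 − 32.143 = 73.785 → 73.8°C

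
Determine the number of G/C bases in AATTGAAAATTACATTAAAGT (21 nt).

3

Base counts: A=11, T=7, G=2, C=1
Total G or C: 2 + 1 = 3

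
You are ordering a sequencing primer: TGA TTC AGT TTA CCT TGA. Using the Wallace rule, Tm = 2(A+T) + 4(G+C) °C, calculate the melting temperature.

48°C

Base counts: C=3, G=3, T=8, A=4
So N_AT = 12 and N_GC = 6.
Tm = 4·6 + 2·12 = 24 + 24 = 48°C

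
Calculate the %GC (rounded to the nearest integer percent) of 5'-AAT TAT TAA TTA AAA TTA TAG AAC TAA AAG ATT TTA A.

8%

G=2, C=1, A=20, T=14
G+C = 2 + 1 = 3 out of 37 bases
%GC = 3/37 × 100 = 8.108% ≈ 8%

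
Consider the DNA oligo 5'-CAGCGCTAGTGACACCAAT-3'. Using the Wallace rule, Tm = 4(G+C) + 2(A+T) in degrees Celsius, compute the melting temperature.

58°C

Base counts: A=6, T=3, C=6, G=4
A+T = 9, G+C = 10
Tm = 4·10 + 2·9 = 40 + 18 = 58°C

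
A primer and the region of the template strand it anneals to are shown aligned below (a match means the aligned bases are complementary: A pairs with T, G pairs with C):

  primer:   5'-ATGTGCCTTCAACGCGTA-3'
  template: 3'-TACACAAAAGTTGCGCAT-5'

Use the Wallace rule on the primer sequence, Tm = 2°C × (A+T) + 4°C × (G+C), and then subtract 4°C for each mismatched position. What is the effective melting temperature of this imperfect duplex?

Primer base counts: A=4, T=5, G=4, C=5 → A+T=9, G+C=9
Perfect-match Tm = 2(9) + 4(9) = 18 + 36 = 54°C
Mismatches (positions where the bases are not complementary): 2 (at positions 6, 7)
Effective Tm = 54 − 2×4 = 54 − 8 = 46°C

46°C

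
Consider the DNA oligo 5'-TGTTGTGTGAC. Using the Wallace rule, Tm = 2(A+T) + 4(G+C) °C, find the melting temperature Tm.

Base counts: T=5, G=4, C=1, A=1
So N_AT = 6 and N_GC = 5.
Tm = 2×6 + 4×5 = 32°C

32°C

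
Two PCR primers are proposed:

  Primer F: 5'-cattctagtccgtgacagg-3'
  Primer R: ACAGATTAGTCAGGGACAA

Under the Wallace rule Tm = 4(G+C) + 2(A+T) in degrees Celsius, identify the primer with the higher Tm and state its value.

Primer F, 58°C

Primer F: A+T=9, G+C=10 → Tm = 2(9)+4(10) = 58°C
Primer R: A+T=11, G+C=8 → Tm = 2(11)+4(8) = 54°C
58°C vs 54°C → primer F is higher.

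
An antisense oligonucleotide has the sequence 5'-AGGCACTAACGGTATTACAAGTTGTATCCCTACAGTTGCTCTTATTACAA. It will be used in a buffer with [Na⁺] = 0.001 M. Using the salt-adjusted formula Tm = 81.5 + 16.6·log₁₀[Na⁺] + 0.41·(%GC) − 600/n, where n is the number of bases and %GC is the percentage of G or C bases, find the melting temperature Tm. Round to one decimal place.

Length n = 50. G=8, A=15, T=16, C=11
G+C = 19, so %GC = 19/50 × 100 = 38%
Salt term: 16.6 × (-3) = -49.8
GC term: 0.41 × 38 = 15.58; length term: −600/50 = −12
Tm = 81.5 + (-49.8) + 15.58 − 12 = 35.28 → 35.3°C

35.3°C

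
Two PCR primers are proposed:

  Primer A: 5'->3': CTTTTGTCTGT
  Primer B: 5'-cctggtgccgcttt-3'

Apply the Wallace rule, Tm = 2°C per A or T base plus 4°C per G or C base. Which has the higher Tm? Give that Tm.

Primer A: A+T=7, G+C=4 → Tm = 2(7)+4(4) = 30°C
Primer B: A+T=5, G+C=9 → Tm = 2(5)+4(9) = 46°C
30°C vs 46°C → primer B is higher.

Primer B, 46°C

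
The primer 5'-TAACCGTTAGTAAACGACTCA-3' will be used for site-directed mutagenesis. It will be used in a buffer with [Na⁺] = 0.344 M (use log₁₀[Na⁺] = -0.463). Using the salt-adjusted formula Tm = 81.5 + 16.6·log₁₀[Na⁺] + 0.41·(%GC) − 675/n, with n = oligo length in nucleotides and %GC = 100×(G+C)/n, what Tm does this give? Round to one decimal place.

57.3°C

Length n = 21. A=8, G=3, C=5, T=5
G+C = 8, so %GC = 8/21 × 100 = 38.095%
Salt term: 16.6 × (-0.463) = -7.686
GC term: 0.41 × 38.095 = 15.619; length term: −675/21 = −32.143
Tm = 81.5 + (-7.686) + 15.619 − 32.143 = 57.29 → 57.3°C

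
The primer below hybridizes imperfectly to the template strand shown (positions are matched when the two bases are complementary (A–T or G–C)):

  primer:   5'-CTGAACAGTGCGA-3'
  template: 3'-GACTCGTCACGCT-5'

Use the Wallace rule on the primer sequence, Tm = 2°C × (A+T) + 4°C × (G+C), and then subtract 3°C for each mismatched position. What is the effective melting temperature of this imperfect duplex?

Primer base counts: A=4, T=2, G=4, C=3 → A+T=6, G+C=7
Perfect-match Tm = 2(6) + 4(7) = 12 + 28 = 40°C
Mismatches (positions where the bases are not complementary): 1 (at position 5)
Effective Tm = 40 − 1×3 = 40 − 3 = 37°C

37°C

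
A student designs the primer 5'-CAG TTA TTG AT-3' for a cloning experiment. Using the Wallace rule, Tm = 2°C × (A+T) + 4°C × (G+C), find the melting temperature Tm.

Counting bases: G=2, A=3, T=5, C=1
A+T = 8, G+C = 3
Tm = 4·3 + 2·8 = 12 + 16 = 28°C

28°C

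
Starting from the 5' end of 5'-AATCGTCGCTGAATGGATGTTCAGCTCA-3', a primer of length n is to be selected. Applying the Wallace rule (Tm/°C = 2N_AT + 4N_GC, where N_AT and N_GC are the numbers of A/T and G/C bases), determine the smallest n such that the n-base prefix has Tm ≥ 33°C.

n = 11

First 10 bases: AATCGTCGCT → Tm = 30°C (< 33°C)
First 11 bases: AATCGTCGCTG → Tm = 34°C (≥ 33°C)
Each additional base adds 2°C (A/T) or 4°C (G/C), so Tm is non-decreasing in n; n = 11 is the first length to reach 33°C.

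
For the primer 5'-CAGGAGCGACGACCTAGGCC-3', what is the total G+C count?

14

Base counts: T=1, A=5, G=7, C=7
Total G or C: 7 + 7 = 14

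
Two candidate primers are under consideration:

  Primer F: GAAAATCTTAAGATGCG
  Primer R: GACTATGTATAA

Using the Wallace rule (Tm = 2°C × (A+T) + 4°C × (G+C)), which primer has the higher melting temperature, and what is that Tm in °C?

Primer F: A+T=11, G+C=6 → Tm = 2(11)+4(6) = 46°C
Primer R: A+T=9, G+C=3 → Tm = 2(9)+4(3) = 30°C
46°C vs 30°C → primer F is higher.

Primer F, 46°C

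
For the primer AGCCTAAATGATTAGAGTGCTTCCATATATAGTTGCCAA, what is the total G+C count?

G=7, C=7, T=12, A=13
Total G or C: 7 + 7 = 14

14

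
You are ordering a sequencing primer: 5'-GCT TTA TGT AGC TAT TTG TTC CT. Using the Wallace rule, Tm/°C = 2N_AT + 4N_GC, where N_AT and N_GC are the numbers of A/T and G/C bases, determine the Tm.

62°C

Counting bases: T=12, A=3, G=4, C=4
AT pairs contribute 15, GC pairs contribute 8.
Tm = 2×15 + 4×8 = 62°C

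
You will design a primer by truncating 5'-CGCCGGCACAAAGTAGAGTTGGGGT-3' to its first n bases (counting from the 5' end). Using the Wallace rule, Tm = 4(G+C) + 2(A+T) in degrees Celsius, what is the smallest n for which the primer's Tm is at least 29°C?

n = 8

First 7 bases: CGCCGGC → Tm = 28°C (< 29°C)
First 8 bases: CGCCGGCA → Tm = 30°C (≥ 29°C)
Each additional base adds 2°C (A/T) or 4°C (G/C), so Tm is non-decreasing in n; n = 8 is the first length to reach 29°C.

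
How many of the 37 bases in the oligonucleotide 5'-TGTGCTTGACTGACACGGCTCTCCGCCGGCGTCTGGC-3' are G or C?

25

Base counts: C=13, T=9, G=12, A=3
Total G or C: 12 + 13 = 25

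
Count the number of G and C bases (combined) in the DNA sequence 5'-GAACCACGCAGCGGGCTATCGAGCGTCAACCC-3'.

Scanning the sequence gives A=8, T=3, C=12, G=9.
G+C = 9 + 12 = 21

21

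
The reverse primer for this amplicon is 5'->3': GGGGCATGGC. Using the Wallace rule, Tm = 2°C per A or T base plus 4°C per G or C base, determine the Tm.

Base counts: A=1, G=6, T=1, C=2
AT pairs contribute 2, GC pairs contribute 8.
Tm = 4·8 + 2·2 = 32 + 4 = 36°C

36°C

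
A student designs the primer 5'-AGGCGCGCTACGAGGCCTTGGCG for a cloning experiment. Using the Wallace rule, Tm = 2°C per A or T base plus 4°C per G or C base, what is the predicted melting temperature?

Scanning the sequence gives G=10, A=3, C=7, T=3.
So N_AT = 6 and N_GC = 17.
Tm = 2×6 + 4×17 = 80°C

80°C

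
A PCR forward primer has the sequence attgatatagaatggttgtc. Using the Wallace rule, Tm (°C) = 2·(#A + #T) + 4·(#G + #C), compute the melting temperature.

Base counts: A=6, G=5, C=1, T=8
A+T = 14, G+C = 6
Tm = 2×14 + 4×6 = 52°C

52°C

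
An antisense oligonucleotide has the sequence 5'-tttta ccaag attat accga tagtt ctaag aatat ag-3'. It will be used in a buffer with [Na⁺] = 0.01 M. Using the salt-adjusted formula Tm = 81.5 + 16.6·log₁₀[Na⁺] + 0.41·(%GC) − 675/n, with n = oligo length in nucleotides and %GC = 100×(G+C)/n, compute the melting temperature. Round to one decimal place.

Length n = 37. Base counts: T=13, C=5, G=5, A=14
G+C = 10, so %GC = 10/37 × 100 = 27.027%
Salt term: 16.6 × (-2) = -33.2
GC term: 0.41 × 27.027 = 11.081; length term: −675/37 = −18.243
Tm = 81.5 + (-33.2) + 11.081 − 18.243 = 41.138 → 41.1°C

41.1°C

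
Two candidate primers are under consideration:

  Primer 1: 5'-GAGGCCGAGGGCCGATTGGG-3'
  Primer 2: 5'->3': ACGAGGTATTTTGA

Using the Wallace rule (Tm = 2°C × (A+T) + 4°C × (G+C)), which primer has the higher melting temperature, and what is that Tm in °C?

Primer 1, 70°C

Primer 1: A+T=5, G+C=15 → Tm = 2(5)+4(15) = 70°C
Primer 2: A+T=9, G+C=5 → Tm = 2(9)+4(5) = 38°C
70°C vs 38°C → primer 1 is higher.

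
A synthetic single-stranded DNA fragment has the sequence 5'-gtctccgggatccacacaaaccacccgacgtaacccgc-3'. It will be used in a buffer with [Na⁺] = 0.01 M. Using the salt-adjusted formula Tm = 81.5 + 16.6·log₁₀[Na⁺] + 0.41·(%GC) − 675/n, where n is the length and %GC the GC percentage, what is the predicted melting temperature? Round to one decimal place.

56.4°C

Length n = 38. A=10, T=4, C=17, G=7
G+C = 24, so %GC = 24/38 × 100 = 63.158%
Salt term: 16.6 × (-2) = -33.2
GC term: 0.41 × 63.158 = 25.895; length term: −675/38 = −17.763
Tm = 81.5 + (-33.2) + 25.895 − 17.763 = 56.432 → 56.4°C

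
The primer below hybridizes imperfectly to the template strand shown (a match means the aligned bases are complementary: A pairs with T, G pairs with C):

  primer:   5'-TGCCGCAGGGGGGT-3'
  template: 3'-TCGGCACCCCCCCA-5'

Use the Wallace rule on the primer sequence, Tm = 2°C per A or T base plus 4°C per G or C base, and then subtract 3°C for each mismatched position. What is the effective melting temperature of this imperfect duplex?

41°C

Primer base counts: A=1, T=2, G=8, C=3 → A+T=3, G+C=11
Perfect-match Tm = 2(3) + 4(11) = 6 + 44 = 50°C
Mismatches (positions where the bases are not complementary): 3 (at positions 1, 6, 7)
Effective Tm = 50 − 3×3 = 50 − 9 = 41°C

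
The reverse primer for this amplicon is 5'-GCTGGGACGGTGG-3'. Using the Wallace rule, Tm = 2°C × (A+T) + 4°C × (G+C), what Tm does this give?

46°C

Scanning the sequence gives C=2, A=1, G=8, T=2.
A+T = 3, G+C = 10
Tm = 2(3) + 4(10) = 6 + 40 = 46°C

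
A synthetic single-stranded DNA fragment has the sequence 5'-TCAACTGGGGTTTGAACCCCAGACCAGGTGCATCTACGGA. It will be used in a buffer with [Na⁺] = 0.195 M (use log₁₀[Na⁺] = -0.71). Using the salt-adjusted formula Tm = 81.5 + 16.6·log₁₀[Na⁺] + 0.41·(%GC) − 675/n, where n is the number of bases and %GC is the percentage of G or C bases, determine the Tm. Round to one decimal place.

Length n = 40. Scanning the sequence gives C=11, T=8, A=10, G=11.
G+C = 22, so %GC = 22/40 × 100 = 55%
Salt term: 16.6 × (-0.71) = -11.786
GC term: 0.41 × 55 = 22.55; length term: −675/40 = −16.875
Tm = 81.5 + (-11.786) + 22.55 − 16.875 = 75.389 → 75.4°C

75.4°C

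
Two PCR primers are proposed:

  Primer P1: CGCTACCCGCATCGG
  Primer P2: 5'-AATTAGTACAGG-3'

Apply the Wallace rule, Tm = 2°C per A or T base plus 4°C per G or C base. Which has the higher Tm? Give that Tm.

Primer P1, 52°C

Primer P1: A+T=4, G+C=11 → Tm = 2(4)+4(11) = 52°C
Primer P2: A+T=8, G+C=4 → Tm = 2(8)+4(4) = 32°C
52°C vs 32°C → primer P1 is higher.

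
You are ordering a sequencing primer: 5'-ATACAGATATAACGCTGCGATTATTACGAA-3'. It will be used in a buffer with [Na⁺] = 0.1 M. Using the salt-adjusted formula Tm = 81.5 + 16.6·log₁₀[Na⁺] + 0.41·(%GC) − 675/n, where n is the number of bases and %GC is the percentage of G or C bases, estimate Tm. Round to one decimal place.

Length n = 30. Counting bases: C=5, G=5, T=8, A=12
G+C = 10, so %GC = 10/30 × 100 = 33.333%
Salt term: 16.6 × (-1) = -16.6
GC term: 0.41 × 33.333 = 13.667; length term: −675/30 = −22.5
Tm = 81.5 + (-16.6) + 13.667 − 22.5 = 56.067 → 56.1°C

56.1°C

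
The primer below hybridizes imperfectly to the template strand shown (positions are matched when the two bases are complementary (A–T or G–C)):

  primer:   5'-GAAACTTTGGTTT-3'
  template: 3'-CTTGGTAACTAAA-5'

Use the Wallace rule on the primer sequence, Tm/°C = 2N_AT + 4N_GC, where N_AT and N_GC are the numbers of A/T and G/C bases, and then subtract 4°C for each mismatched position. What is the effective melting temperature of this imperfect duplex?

Primer base counts: A=3, T=6, G=3, C=1 → A+T=9, G+C=4
Perfect-match Tm = 2(9) + 4(4) = 18 + 16 = 34°C
Mismatches (positions where the bases are not complementary): 3 (at positions 4, 6, 10)
Effective Tm = 34 − 3×4 = 34 − 12 = 22°C

22°C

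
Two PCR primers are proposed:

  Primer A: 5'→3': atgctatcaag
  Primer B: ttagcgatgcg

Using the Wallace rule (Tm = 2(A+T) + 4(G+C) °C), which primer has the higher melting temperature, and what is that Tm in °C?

Primer B, 34°C

Primer A: A+T=7, G+C=4 → Tm = 2(7)+4(4) = 30°C
Primer B: A+T=5, G+C=6 → Tm = 2(5)+4(6) = 34°C
30°C vs 34°C → primer B is higher.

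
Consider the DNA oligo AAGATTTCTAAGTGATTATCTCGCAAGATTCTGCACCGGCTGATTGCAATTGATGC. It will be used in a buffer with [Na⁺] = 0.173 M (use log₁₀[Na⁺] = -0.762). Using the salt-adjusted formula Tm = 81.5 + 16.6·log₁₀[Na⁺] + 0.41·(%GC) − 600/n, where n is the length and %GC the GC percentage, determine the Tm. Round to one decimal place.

Length n = 56. Scanning the sequence gives C=11, A=15, T=18, G=12.
G+C = 23, so %GC = 23/56 × 100 = 41.071%
Salt term: 16.6 × (-0.762) = -12.649
GC term: 0.41 × 41.071 = 16.839; length term: −600/56 = −10.714
Tm = 81.5 + (-12.649) + 16.839 − 10.714 = 74.976 → 75.0°C

75.0°C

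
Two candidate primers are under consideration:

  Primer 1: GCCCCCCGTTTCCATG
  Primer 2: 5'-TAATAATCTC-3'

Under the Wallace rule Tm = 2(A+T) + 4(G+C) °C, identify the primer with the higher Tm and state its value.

Primer 1, 54°C

Primer 1: A+T=5, G+C=11 → Tm = 2(5)+4(11) = 54°C
Primer 2: A+T=8, G+C=2 → Tm = 2(8)+4(2) = 24°C
54°C vs 24°C → primer 1 is higher.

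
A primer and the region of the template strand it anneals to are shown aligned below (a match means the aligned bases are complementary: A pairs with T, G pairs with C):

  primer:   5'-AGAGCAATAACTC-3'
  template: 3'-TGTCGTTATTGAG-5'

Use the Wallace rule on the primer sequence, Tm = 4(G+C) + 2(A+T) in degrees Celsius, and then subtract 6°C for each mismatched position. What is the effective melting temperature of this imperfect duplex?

30°C

Primer base counts: A=6, T=2, G=2, C=3 → A+T=8, G+C=5
Perfect-match Tm = 2(8) + 4(5) = 16 + 20 = 36°C
Mismatches (positions where the bases are not complementary): 1 (at position 2)
Effective Tm = 36 − 1×6 = 36 − 6 = 30°C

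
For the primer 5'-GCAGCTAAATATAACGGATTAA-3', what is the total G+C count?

A=10, G=4, C=3, T=5
G+C = 4 + 3 = 7

7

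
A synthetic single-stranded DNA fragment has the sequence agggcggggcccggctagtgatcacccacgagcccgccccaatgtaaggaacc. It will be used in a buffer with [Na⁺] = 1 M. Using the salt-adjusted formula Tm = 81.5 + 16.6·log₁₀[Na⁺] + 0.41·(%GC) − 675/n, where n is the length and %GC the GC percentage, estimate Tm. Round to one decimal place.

96.6°C

Length n = 53. Scanning the sequence gives T=5, C=19, A=12, G=17.
G+C = 36, so %GC = 36/53 × 100 = 67.925%
Salt term: 16.6 × (0) = 0
GC term: 0.41 × 67.925 = 27.849; length term: −675/53 = −12.736
Tm = 81.5 + (0) + 27.849 − 12.736 = 96.613 → 96.6°C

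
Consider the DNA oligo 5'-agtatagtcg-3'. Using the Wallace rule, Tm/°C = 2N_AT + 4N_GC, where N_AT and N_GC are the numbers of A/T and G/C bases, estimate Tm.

28°C

C=1, G=3, A=3, T=3
A+T = 6, G+C = 4
Tm = 2(6) + 4(4) = 12 + 16 = 28°C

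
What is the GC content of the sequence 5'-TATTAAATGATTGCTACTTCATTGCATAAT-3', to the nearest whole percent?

23%

Base counts: G=3, T=13, A=10, C=4
G+C = 3 + 4 = 7 out of 30 bases
%GC = 7/30 × 100 = 23.33% ≈ 23%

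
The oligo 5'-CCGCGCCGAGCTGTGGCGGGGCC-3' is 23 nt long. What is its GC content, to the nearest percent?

87%

Counting bases: G=11, C=9, A=1, T=2
G+C = 11 + 9 = 20 out of 23 bases
%GC = 20/23 × 100 = 86.96% ≈ 87%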